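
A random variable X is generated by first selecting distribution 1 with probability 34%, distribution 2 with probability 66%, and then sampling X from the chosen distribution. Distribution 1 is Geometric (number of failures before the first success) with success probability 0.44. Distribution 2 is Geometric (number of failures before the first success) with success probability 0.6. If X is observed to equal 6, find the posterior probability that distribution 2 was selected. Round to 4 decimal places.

0.2601

Likelihoods P(X=6 | ·): 1: 0.01357; 2: 0.0024576.
Posterior ∝ prior × likelihood. Numerator for 2: 0.66·0.0024576 = 0.00162202.
Normalizing constant: 0.34·0.01357 + 0.66·0.0024576 = 0.00623583.
P(2 | observation) = 0.00162202 / 0.00623583 = 0.260112.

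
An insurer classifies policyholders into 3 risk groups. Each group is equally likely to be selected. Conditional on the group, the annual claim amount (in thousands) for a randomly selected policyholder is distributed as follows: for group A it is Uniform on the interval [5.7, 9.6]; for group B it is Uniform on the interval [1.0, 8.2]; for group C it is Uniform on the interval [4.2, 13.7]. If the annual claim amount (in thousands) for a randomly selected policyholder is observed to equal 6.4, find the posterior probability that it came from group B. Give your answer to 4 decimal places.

0.2775

Likelihoods f(6.4 | ·): A: 0.25641; B: 0.138889; C: 0.105263.
Posterior ∝ prior × likelihood. Numerator for B: 0.333333·0.138889 = 0.0462963.
Normalizing constant: 0.333333·0.25641 + 0.333333·0.138889 + 0.333333·0.105263 = 0.166854.
P(B | observation) = 0.0462963 / 0.166854 = 0.277466.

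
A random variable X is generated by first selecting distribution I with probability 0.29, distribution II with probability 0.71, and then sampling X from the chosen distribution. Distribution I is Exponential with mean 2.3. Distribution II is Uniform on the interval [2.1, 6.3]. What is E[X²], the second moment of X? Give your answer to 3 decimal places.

16.636

For each component E[X²] = Var + (mean)², giving I: 10.58; II: 19.11.
Overall E[X²] = 0.29·10.58 + 0.71·19.11 = 16.6363.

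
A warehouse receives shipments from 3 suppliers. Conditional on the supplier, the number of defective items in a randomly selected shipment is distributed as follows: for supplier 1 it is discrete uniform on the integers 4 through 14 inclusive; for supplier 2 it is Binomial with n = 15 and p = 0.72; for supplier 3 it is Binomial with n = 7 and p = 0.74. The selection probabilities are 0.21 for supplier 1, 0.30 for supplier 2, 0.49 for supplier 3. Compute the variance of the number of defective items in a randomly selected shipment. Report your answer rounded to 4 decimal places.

Per component, 1: μ=9, E[X²]=91; 2: μ=10.8, E[X²]=119.664; 3: μ=5.18, E[X²]=28.1792.
E[X] = 0.21·9 + 0.3·10.8 + 0.49·5.18 = 7.6682.
E[X²] = 0.21·91 + 0.3·119.664 + 0.49·28.1792 = 68.817.
Var(X) = E[X²] − (E[X])² = 68.817 − 58.8013 = 10.0157.

10.0157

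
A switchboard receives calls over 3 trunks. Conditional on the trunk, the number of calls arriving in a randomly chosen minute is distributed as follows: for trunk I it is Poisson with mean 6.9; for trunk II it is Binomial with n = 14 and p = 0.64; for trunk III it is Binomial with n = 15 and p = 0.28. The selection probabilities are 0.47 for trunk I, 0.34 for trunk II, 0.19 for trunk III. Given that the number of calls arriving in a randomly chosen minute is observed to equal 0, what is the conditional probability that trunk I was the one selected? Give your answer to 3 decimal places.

0.256

Likelihoods P(X=0 | ·): I: 0.00100779; II: 6.14094e-07; III: 0.00724415.
Posterior ∝ prior × likelihood. Numerator for I: 0.47·0.00100779 = 0.000473659.
Normalizing constant: 0.47·0.00100779 + 0.34·6.14094e-07 + 0.19·0.00724415 = 0.00185026.
P(I | observation) = 0.000473659 / 0.00185026 = 0.255996.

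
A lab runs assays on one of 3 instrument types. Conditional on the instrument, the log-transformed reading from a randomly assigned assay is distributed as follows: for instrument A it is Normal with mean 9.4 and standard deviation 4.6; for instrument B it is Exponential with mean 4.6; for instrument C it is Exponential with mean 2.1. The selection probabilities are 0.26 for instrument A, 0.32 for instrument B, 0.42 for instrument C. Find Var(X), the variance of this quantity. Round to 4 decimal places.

Per component, A: μ=9.4, E[X²]=109.52; B: μ=4.6, E[X²]=42.32; C: μ=2.1, E[X²]=8.82.
E[X] = 0.26·9.4 + 0.32·4.6 + 0.42·2.1 = 4.798.
E[X²] = 0.26·109.52 + 0.32·42.32 + 0.42·8.82 = 45.722.
Var(X) = E[X²] − (E[X])² = 45.722 − 23.0208 = 22.7012.

22.7012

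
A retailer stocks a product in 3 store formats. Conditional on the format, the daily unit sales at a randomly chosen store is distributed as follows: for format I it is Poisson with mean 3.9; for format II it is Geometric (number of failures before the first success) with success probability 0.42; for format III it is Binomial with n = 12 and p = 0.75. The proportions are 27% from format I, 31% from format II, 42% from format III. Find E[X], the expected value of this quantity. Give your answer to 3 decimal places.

5.261

Component means — I: 3.9; II: 1.38095; III: 9.
E[X] = 0.27·3.9 + 0.31·1.38095 + 0.42·9 = 5.2611.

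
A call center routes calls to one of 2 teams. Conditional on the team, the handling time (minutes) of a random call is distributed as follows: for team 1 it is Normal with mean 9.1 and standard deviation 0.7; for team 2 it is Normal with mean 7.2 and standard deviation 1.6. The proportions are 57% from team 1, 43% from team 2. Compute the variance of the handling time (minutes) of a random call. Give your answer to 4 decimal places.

2.2649

Per component, 1: μ=9.1, E[X²]=83.3; 2: μ=7.2, E[X²]=54.4.
E[X] = 0.57·9.1 + 0.43·7.2 = 8.283.
E[X²] = 0.57·83.3 + 0.43·54.4 = 70.873.
Var(X) = E[X²] − (E[X])² = 70.873 − 68.6081 = 2.26491.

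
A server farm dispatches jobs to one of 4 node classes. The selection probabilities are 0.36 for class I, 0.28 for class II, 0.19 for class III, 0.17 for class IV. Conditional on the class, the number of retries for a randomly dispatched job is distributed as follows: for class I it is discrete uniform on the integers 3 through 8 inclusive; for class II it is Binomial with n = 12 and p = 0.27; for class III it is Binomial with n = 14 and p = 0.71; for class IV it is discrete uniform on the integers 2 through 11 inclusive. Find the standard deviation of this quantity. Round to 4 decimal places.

Per component, I: μ=5.5, E[X²]=33.1667; II: μ=3.24, E[X²]=12.8628; III: μ=9.94, E[X²]=101.686; IV: μ=6.5, E[X²]=50.5.
E[X] = 0.36·5.5 + 0.28·3.24 + 0.19·9.94 + 0.17·6.5 = 5.8808.
E[X²] = 0.36·33.1667 + 0.28·12.8628 + 0.19·101.686 + 0.17·50.5 = 43.447.
Var(X) = E[X²] − (E[X])² = 43.447 − 34.5838 = 8.86315.
SD(X) = √8.86315 = 2.9771.

2.9771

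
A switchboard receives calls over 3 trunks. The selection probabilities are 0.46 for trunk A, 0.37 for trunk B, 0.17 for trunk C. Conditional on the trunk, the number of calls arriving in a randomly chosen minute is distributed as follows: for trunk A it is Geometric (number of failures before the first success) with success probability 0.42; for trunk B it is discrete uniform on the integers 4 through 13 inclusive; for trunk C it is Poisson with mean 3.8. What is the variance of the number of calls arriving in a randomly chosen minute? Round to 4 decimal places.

Per component, A: μ=1.38095, E[X²]=5.19501; B: μ=8.5, E[X²]=80.5; C: μ=3.8, E[X²]=18.24.
E[X] = 0.46·1.38095 + 0.37·8.5 + 0.17·3.8 = 4.42624.
E[X²] = 0.46·5.19501 + 0.37·80.5 + 0.17·18.24 = 35.2755.
Var(X) = E[X²] − (E[X])² = 35.2755 − 19.5916 = 15.6839.

15.6839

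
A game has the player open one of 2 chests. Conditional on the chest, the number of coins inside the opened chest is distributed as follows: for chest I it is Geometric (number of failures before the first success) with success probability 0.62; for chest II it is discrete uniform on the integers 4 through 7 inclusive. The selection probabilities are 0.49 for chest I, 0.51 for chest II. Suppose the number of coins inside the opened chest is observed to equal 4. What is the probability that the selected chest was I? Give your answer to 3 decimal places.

0.047

Likelihoods P(X=4 | ·): I: 0.0129278; II: 0.25.
Posterior ∝ prior × likelihood. Numerator for I: 0.49·0.0129278 = 0.00633464.
Normalizing constant: 0.49·0.0129278 + 0.51·0.25 = 0.133835.
P(I | observation) = 0.00633464 / 0.133835 = 0.0473319.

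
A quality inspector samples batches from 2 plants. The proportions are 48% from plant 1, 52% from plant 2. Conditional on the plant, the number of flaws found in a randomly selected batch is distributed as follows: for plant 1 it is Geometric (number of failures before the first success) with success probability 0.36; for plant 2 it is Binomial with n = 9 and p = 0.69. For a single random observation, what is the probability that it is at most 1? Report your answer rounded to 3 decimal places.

0.284

Conditional on each plant, P(X ≤ 1): 1: 0.5904; 2: 0.000556085.
By total probability, P(X ≤ 1) = 0.48·0.5904 + 0.52·0.000556085 = 0.283681.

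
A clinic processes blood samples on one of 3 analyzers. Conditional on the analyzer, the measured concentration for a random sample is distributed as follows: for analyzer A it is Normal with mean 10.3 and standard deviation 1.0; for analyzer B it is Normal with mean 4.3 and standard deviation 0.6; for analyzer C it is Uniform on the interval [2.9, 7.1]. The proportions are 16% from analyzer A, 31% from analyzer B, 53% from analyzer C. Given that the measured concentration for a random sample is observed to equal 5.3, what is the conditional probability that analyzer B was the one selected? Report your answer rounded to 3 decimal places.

0.289

Likelihoods f(5.3 | ·): A: 1.48672e-06; B: 0.165795; C: 0.238095.
Posterior ∝ prior × likelihood. Numerator for B: 0.31·0.165795 = 0.0513965.
Normalizing constant: 0.16·1.48672e-06 + 0.31·0.165795 + 0.53·0.238095 = 0.177587.
P(B | observation) = 0.0513965 / 0.177587 = 0.289416.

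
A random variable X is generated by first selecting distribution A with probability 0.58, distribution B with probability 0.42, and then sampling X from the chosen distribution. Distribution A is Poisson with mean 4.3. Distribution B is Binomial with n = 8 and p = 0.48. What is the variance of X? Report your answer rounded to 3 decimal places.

3.384

Per component, A: μ=4.3, E[X²]=22.79; B: μ=3.84, E[X²]=16.7424.
E[X] = 0.58·4.3 + 0.42·3.84 = 4.1068.
E[X²] = 0.58·22.79 + 0.42·16.7424 = 20.25.
Var(X) = E[X²] − (E[X])² = 20.25 − 16.8658 = 3.3842.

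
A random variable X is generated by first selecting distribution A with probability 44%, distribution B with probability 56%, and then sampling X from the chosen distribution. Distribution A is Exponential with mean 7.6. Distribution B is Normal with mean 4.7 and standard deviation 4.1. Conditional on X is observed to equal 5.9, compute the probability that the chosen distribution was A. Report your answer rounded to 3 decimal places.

Likelihoods f(5.9 | ·): A: 0.0605392; B: 0.0932233.
Posterior ∝ prior × likelihood. Numerator for A: 0.44·0.0605392 = 0.0266373.
Normalizing constant: 0.44·0.0605392 + 0.56·0.0932233 = 0.0788423.
P(A | observation) = 0.0266373 / 0.0788423 = 0.337855.

0.338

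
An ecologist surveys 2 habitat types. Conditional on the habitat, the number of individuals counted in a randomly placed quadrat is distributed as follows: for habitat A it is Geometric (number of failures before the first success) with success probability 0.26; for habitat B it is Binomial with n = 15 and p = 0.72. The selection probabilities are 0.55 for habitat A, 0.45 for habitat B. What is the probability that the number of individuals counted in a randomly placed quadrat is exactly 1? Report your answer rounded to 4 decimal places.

Conditional on each habitat, P(X = 1): A: 0.1924; B: 1.96624e-07.
By total probability, P(X = 1) = 0.55·0.1924 + 0.45·1.96624e-07 = 0.10582.

0.1058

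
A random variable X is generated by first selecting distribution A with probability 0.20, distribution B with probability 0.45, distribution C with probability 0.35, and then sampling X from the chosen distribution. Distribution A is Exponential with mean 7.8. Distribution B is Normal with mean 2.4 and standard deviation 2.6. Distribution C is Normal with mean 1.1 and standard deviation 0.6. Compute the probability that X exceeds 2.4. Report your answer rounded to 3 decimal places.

0.377

Conditional on each component, P(X > 2.4): A: 0.735141; B: 0.5; C: 0.0151301.
By total probability, P(X > 2.4) = 0.2·0.735141 + 0.45·0.5 + 0.35·0.0151301 = 0.377324.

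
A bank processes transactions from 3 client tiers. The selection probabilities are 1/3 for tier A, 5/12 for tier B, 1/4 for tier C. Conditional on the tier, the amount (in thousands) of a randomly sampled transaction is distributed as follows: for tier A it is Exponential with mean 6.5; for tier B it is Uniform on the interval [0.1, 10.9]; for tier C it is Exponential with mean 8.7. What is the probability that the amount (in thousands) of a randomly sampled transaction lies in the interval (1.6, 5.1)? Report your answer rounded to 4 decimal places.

0.3124

Conditional on each tier, P(1.6 < X < 5.1): A: 0.325507; B: 0.324074; C: 0.275578.
By total probability, P(1.6 < X < 5.1) = 0.333333·0.325507 + 0.416667·0.324074 + 0.25·0.275578 = 0.312428.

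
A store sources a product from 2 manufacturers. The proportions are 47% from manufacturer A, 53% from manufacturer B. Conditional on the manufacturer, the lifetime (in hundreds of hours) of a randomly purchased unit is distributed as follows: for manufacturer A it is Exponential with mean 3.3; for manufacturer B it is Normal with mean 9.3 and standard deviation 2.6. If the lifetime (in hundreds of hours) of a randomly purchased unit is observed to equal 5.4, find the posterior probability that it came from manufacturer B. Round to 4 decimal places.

Likelihoods f(5.4 | ·): A: 0.058996; B: 0.0498145.
Posterior ∝ prior × likelihood. Numerator for B: 0.53·0.0498145 = 0.0264017.
Normalizing constant: 0.47·0.058996 + 0.53·0.0498145 = 0.0541298.
P(B | observation) = 0.0264017 / 0.0541298 = 0.487748.

0.4877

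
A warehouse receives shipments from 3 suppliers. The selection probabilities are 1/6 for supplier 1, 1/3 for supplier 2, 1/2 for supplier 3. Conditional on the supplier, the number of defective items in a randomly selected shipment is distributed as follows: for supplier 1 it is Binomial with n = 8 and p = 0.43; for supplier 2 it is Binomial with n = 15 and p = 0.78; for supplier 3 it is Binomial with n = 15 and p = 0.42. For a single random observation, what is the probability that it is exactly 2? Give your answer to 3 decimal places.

Conditional on each supplier, P(X = 2): 1: 0.17756; 2: 1.80665e-07; 3: 0.0155687.
By total probability, P(X = 2) = 0.166667·0.17756 + 0.333333·1.80665e-07 + 0.5·0.0155687 = 0.0373777.

0.037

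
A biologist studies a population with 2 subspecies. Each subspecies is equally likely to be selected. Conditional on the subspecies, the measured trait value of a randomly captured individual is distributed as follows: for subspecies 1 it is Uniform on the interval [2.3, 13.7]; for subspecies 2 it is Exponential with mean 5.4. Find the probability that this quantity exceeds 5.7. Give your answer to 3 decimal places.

0.525

Conditional on each subspecies, P(X > 5.7): 1: 0.701754; 2: 0.347999.
By total probability, P(X > 5.7) = 0.5·0.701754 + 0.5·0.347999 = 0.524877.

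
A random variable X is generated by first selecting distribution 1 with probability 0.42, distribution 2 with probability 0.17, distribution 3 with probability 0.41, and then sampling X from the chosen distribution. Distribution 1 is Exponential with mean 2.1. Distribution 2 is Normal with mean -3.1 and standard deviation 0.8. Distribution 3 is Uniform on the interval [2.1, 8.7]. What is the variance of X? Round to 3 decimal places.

12.291

Per component, 1: μ=2.1, E[X²]=8.82; 2: μ=-3.1, E[X²]=10.25; 3: μ=5.4, E[X²]=32.79.
E[X] = 0.42·2.1 + 0.17·-3.1 + 0.41·5.4 = 2.569.
E[X²] = 0.42·8.82 + 0.17·10.25 + 0.41·32.79 = 18.8908.
Var(X) = E[X²] − (E[X])² = 18.8908 − 6.59976 = 12.291.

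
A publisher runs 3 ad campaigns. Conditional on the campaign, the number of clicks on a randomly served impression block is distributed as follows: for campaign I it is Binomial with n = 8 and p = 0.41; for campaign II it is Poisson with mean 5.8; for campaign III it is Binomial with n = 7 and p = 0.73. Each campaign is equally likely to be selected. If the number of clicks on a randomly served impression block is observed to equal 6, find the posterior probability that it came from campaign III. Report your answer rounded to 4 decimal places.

0.5809

Likelihoods P(X=6 | ·): I: 0.0462983; II: 0.160076; III: 0.286022.
Posterior ∝ prior × likelihood. Numerator for III: 0.333333·0.286022 = 0.0953406.
Normalizing constant: 0.333333·0.0462983 + 0.333333·0.160076 + 0.333333·0.286022 = 0.164132.
P(III | observation) = 0.0953406 / 0.164132 = 0.580877.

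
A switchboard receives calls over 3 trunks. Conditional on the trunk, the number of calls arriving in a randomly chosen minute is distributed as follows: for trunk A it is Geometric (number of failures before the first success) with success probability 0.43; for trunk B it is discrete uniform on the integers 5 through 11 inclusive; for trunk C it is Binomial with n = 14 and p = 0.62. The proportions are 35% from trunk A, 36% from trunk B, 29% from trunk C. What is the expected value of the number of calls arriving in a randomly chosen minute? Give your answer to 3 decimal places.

Component means — A: 1.32558; B: 8; C: 8.68.
E[X] = 0.35·1.32558 + 0.36·8 + 0.29·8.68 = 5.86115.

5.861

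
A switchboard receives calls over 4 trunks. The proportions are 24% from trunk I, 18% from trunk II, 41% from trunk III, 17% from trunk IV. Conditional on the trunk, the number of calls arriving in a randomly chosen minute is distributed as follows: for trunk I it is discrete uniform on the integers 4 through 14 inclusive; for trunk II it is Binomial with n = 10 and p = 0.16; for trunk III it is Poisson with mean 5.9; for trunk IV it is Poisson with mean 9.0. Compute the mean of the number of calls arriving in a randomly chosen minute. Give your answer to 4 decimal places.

Component means — I: 9; II: 1.6; III: 5.9; IV: 9.
E[X] = 0.24·9 + 0.18·1.6 + 0.41·5.9 + 0.17·9 = 6.397.

6.3970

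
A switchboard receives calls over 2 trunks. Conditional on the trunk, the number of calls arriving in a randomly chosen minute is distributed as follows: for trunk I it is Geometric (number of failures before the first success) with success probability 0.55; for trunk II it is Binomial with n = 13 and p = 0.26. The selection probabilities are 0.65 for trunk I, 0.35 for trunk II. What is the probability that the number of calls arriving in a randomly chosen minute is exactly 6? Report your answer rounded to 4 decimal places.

0.0255

Conditional on each trunk, P(X = 6): I: 0.00456707; II: 0.0644139.
By total probability, P(X = 6) = 0.65·0.00456707 + 0.35·0.0644139 = 0.0255135.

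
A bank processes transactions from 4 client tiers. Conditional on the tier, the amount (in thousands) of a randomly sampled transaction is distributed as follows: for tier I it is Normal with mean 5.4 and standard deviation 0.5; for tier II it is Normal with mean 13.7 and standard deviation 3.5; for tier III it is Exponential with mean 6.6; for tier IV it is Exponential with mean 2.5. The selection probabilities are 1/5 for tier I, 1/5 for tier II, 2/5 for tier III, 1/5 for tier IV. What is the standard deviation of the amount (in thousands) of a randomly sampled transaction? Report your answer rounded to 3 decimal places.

Per component, I: μ=5.4, E[X²]=29.41; II: μ=13.7, E[X²]=199.94; III: μ=6.6, E[X²]=87.12; IV: μ=2.5, E[X²]=12.5.
E[X] = 0.2·5.4 + 0.2·13.7 + 0.4·6.6 + 0.2·2.5 = 6.96.
E[X²] = 0.2·29.41 + 0.2·199.94 + 0.4·87.12 + 0.2·12.5 = 83.218.
Var(X) = E[X²] − (E[X])² = 83.218 − 48.4416 = 34.7764.
SD(X) = √34.7764 = 5.89715.

5.897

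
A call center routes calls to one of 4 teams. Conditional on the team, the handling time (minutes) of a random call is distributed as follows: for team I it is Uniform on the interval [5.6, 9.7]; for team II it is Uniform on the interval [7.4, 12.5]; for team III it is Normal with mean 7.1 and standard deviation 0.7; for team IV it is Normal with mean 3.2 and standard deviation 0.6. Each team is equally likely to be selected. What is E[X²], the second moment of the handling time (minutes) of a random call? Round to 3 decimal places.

For each component E[X²] = Var + (mean)², giving I: 59.9233; II: 101.17; III: 50.9; IV: 10.6.
Overall E[X²] = 0.25·59.9233 + 0.25·101.17 + 0.25·50.9 + 0.25·10.6 = 55.6483.

55.648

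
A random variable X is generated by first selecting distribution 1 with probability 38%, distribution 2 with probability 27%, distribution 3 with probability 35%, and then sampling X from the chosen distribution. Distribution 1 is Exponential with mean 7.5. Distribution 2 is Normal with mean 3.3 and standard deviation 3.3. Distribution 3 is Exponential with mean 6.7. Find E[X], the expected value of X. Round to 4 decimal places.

6.0860

Component means — 1: 7.5; 2: 3.3; 3: 6.7.
E[X] = 0.38·7.5 + 0.27·3.3 + 0.35·6.7 = 6.086.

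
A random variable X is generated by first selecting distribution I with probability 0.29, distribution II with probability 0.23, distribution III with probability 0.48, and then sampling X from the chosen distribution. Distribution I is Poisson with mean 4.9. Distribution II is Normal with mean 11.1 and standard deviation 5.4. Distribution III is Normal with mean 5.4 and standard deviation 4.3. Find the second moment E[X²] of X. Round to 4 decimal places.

For each component E[X²] = Var + (mean)², giving I: 28.91; II: 152.37; III: 47.65.
Overall E[X²] = 0.29·28.91 + 0.23·152.37 + 0.48·47.65 = 66.301.

66.3010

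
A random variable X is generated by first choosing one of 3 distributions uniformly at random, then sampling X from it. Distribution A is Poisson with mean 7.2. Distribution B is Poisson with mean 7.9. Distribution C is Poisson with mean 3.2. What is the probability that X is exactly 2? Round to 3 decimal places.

0.080

Conditional on each component, P(X = 2): A: 0.0193515; B: 0.0115691; C: 0.208702.
By total probability, P(X = 2) = 0.333333·0.0193515 + 0.333333·0.0115691 + 0.333333·0.208702 = 0.0798743.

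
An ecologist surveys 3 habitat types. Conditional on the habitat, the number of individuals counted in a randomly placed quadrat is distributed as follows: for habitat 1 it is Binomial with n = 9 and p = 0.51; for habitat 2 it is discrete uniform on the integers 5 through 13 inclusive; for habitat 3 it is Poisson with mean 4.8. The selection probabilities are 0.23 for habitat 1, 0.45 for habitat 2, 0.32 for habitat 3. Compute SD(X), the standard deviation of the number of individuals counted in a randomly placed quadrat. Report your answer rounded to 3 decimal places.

Per component, 1: μ=4.59, E[X²]=23.3172; 2: μ=9, E[X²]=87.6667; 3: μ=4.8, E[X²]=27.84.
E[X] = 0.23·4.59 + 0.45·9 + 0.32·4.8 = 6.6417.
E[X²] = 0.23·23.3172 + 0.45·87.6667 + 0.32·27.84 = 53.7218.
Var(X) = E[X²] − (E[X])² = 53.7218 − 44.1122 = 9.60958.
SD(X) = √9.60958 = 3.09993.

3.100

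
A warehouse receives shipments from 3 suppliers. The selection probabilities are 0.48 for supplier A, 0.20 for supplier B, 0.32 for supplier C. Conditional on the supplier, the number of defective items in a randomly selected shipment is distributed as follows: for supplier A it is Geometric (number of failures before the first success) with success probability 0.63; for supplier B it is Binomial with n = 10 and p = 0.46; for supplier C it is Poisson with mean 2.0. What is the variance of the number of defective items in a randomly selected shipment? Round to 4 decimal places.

3.8692

Per component, A: μ=0.587302, E[X²]=1.27715; B: μ=4.6, E[X²]=23.644; C: μ=2, E[X²]=6.
E[X] = 0.48·0.587302 + 0.2·4.6 + 0.32·2 = 1.8419.
E[X²] = 0.48·1.27715 + 0.2·23.644 + 0.32·6 = 7.26183.
Var(X) = E[X²] − (E[X])² = 7.26183 − 3.39261 = 3.86922.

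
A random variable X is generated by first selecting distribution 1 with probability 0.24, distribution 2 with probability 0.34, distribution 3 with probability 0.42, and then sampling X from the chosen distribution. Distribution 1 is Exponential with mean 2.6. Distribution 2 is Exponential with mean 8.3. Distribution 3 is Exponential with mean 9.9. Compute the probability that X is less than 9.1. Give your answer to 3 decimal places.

Conditional on each component, P(X < 9.1): 1: 0.969803; 2: 0.665924; 3: 0.601159.
By total probability, P(X < 9.1) = 0.24·0.969803 + 0.34·0.665924 + 0.42·0.601159 = 0.711653.

0.712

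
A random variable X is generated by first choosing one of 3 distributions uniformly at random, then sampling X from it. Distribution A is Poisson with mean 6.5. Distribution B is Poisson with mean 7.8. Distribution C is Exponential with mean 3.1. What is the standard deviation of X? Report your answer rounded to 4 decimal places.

Per component, A: μ=6.5, E[X²]=48.75; B: μ=7.8, E[X²]=68.64; C: μ=3.1, E[X²]=19.22.
E[X] = 0.333333·6.5 + 0.333333·7.8 + 0.333333·3.1 = 5.8.
E[X²] = 0.333333·48.75 + 0.333333·68.64 + 0.333333·19.22 = 45.5367.
Var(X) = E[X²] − (E[X])² = 45.5367 − 33.64 = 11.8967.
SD(X) = √11.8967 = 3.44915.

3.4492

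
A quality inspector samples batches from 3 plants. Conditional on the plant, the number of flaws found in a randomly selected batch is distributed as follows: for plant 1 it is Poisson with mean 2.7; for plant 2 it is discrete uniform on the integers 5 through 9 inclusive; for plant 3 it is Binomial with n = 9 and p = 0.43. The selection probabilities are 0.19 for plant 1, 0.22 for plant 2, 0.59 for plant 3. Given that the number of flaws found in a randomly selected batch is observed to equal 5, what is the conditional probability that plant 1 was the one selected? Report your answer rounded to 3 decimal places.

0.087

Likelihoods P(X=5 | ·): 1: 0.0803605; 2: 0.2; 3: 0.195529.
Posterior ∝ prior × likelihood. Numerator for 1: 0.19·0.0803605 = 0.0152685.
Normalizing constant: 0.19·0.0803605 + 0.22·0.2 + 0.59·0.195529 = 0.174631.
P(1 | observation) = 0.0152685 / 0.174631 = 0.0874329.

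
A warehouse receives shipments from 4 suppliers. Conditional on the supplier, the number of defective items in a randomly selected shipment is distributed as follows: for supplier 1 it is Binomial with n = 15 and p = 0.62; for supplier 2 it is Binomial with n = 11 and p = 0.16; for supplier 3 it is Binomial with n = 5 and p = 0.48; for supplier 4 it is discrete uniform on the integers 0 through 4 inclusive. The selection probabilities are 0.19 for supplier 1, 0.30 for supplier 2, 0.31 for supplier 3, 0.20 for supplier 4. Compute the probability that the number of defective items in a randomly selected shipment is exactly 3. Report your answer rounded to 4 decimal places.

Conditional on each supplier, P(X = 3): 1: 0.000983082; 2: 0.167524; 3: 0.299041; 4: 0.2.
By total probability, P(X = 3) = 0.19·0.000983082 + 0.3·0.167524 + 0.31·0.299041 + 0.2·0.2 = 0.183147.

0.1831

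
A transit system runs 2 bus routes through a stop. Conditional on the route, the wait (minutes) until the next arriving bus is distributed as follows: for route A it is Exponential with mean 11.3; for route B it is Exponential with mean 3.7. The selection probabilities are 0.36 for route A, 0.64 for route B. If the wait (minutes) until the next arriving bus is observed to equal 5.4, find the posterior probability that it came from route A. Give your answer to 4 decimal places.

0.3295

Likelihoods f(5.4 | ·): A: 0.054876; B: 0.0628005.
Posterior ∝ prior × likelihood. Numerator for A: 0.36·0.054876 = 0.0197554.
Normalizing constant: 0.36·0.054876 + 0.64·0.0628005 = 0.0599477.
P(A | observation) = 0.0197554 / 0.0599477 = 0.329543.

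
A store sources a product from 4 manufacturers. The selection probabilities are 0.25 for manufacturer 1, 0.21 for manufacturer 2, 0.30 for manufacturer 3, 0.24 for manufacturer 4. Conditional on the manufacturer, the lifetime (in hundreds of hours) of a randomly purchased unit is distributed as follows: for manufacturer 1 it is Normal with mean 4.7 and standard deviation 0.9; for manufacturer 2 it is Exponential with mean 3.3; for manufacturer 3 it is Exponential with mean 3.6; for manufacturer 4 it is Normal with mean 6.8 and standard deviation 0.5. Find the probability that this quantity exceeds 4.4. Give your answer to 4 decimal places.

0.5414

Conditional on each manufacturer, P(X > 4.4): 1: 0.630559; 2: 0.263597; 3: 0.294575; 4: 0.999999.
By total probability, P(X > 4.4) = 0.25·0.630559 + 0.21·0.263597 + 0.3·0.294575 + 0.24·0.999999 = 0.541367.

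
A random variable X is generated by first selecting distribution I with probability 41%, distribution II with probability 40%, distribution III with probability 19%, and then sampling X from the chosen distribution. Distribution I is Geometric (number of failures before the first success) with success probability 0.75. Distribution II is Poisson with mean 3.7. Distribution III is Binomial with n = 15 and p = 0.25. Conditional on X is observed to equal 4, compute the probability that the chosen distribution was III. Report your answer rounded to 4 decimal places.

0.3530

Likelihoods P(X=4 | ·): I: 0.00292969; II: 0.193066; III: 0.225199.
Posterior ∝ prior × likelihood. Numerator for III: 0.19·0.225199 = 0.0427878.
Normalizing constant: 0.41·0.00292969 + 0.4·0.193066 + 0.19·0.225199 = 0.121215.
P(III | observation) = 0.0427878 / 0.121215 = 0.35299.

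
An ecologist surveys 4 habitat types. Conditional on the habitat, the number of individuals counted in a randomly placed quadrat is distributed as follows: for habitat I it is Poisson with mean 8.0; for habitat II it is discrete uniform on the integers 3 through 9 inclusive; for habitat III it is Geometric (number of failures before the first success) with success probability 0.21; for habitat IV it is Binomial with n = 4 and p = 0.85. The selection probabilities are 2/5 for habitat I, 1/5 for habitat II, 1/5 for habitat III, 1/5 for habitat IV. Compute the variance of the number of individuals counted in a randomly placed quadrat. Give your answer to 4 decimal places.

Per component, I: μ=8, E[X²]=72; II: μ=6, E[X²]=40; III: μ=3.7619, E[X²]=32.0658; IV: μ=3.4, E[X²]=12.07.
E[X] = 0.4·8 + 0.2·6 + 0.2·3.7619 + 0.2·3.4 = 5.83238.
E[X²] = 0.4·72 + 0.2·40 + 0.2·32.0658 + 0.2·12.07 = 45.6272.
Var(X) = E[X²] − (E[X])² = 45.6272 − 34.0167 = 11.6105.

11.6105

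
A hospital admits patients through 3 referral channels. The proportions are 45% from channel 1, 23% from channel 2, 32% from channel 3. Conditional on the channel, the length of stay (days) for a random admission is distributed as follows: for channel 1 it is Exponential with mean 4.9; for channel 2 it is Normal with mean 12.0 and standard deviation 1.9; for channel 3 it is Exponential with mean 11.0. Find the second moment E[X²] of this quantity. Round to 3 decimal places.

For each component E[X²] = Var + (mean)², giving 1: 48.02; 2: 147.61; 3: 242.
Overall E[X²] = 0.45·48.02 + 0.23·147.61 + 0.32·242 = 132.999.

132.999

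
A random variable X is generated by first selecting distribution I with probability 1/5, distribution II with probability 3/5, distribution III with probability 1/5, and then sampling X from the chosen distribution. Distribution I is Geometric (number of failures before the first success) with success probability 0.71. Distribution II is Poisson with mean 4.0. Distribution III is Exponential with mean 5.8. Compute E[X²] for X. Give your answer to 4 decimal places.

For each component E[X²] = Var + (mean)², giving I: 0.742115; II: 20; III: 67.28.
Overall E[X²] = 0.2·0.742115 + 0.6·20 + 0.2·67.28 = 25.6044.

25.6044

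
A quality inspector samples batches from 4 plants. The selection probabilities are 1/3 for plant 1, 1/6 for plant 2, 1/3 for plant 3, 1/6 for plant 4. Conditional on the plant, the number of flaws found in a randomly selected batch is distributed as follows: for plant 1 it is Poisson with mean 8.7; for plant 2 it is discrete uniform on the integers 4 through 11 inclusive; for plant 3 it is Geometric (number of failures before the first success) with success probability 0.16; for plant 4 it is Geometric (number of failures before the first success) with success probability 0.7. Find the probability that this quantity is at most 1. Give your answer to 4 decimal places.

0.2503

Conditional on each plant, P(X ≤ 1): 1: 0.00161588; 2: 0; 3: 0.2944; 4: 0.91.
By total probability, P(X ≤ 1) = 0.333333·0.00161588 + 0.166667·0 + 0.333333·0.2944 + 0.166667·0.91 = 0.250339.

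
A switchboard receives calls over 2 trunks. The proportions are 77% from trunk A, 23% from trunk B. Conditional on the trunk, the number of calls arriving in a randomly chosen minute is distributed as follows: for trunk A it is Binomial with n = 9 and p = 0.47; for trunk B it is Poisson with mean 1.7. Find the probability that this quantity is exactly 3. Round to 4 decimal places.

Conditional on each trunk, P(X = 3): A: 0.193298; B: 0.149587.
By total probability, P(X = 3) = 0.77·0.193298 + 0.23·0.149587 = 0.183245.

0.1832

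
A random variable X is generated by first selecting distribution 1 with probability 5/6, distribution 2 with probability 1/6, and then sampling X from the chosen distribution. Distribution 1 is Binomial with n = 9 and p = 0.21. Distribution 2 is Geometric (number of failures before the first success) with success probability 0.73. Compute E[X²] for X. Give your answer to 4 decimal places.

4.3282

For each component E[X²] = Var + (mean)², giving 1: 5.0652; 2: 0.64346.
Overall E[X²] = 0.833333·5.0652 + 0.166667·0.64346 = 4.32824.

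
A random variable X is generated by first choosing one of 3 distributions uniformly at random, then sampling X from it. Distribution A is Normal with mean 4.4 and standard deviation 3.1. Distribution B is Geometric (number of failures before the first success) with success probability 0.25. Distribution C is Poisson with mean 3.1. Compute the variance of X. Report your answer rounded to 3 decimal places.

8.643

Per component, A: μ=4.4, E[X²]=28.97; B: μ=3, E[X²]=21; C: μ=3.1, E[X²]=12.71.
E[X] = 0.333333·4.4 + 0.333333·3 + 0.333333·3.1 = 3.5.
E[X²] = 0.333333·28.97 + 0.333333·21 + 0.333333·12.71 = 20.8933.
Var(X) = E[X²] − (E[X])² = 20.8933 − 12.25 = 8.64333.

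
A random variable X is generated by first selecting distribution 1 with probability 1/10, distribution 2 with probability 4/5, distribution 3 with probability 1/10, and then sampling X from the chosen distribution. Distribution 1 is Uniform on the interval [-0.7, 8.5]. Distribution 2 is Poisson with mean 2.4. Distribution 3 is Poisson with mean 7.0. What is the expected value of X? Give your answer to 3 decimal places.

Component means — 1: 3.9; 2: 2.4; 3: 7.
E[X] = 0.1·3.9 + 0.8·2.4 + 0.1·7 = 3.01.

3.010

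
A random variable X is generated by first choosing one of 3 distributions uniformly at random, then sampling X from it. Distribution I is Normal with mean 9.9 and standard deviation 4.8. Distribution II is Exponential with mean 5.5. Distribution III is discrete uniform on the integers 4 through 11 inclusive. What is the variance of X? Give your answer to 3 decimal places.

22.749

Per component, I: μ=9.9, E[X²]=121.05; II: μ=5.5, E[X²]=60.5; III: μ=7.5, E[X²]=61.5.
E[X] = 0.333333·9.9 + 0.333333·5.5 + 0.333333·7.5 = 7.63333.
E[X²] = 0.333333·121.05 + 0.333333·60.5 + 0.333333·61.5 = 81.0167.
Var(X) = E[X²] − (E[X])² = 81.0167 − 58.2678 = 22.7489.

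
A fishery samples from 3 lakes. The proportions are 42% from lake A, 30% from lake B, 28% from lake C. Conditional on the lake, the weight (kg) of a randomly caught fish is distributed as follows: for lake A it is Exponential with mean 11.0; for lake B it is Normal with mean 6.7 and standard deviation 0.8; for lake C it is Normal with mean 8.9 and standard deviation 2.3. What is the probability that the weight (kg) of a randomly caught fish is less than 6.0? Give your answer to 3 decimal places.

0.263

Conditional on each lake, P(X < 6.0): A: 0.420422; B: 0.190787; C: 0.103678.
By total probability, P(X < 6.0) = 0.42·0.420422 + 0.3·0.190787 + 0.28·0.103678 = 0.262843.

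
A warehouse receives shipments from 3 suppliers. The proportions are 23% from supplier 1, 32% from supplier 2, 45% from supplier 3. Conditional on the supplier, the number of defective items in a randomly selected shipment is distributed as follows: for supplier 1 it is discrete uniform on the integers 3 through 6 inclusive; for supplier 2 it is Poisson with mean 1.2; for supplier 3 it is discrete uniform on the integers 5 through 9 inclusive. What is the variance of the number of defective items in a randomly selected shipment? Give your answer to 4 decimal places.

Per component, 1: μ=4.5, E[X²]=21.5; 2: μ=1.2, E[X²]=2.64; 3: μ=7, E[X²]=51.
E[X] = 0.23·4.5 + 0.32·1.2 + 0.45·7 = 4.569.
E[X²] = 0.23·21.5 + 0.32·2.64 + 0.45·51 = 28.7398.
Var(X) = E[X²] − (E[X])² = 28.7398 − 20.8758 = 7.86404.

7.8640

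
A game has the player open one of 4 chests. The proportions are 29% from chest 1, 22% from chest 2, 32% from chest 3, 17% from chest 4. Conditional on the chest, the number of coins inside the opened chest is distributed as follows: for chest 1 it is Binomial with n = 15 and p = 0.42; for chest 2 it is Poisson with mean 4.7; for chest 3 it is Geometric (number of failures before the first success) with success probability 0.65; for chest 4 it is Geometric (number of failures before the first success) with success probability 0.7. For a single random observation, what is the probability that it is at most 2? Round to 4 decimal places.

Conditional on each chest, P(X ≤ 2): 1: 0.0189228; 2: 0.1523; 3: 0.957125; 4: 0.973.
By total probability, P(X ≤ 2) = 0.29·0.0189228 + 0.22·0.1523 + 0.32·0.957125 + 0.17·0.973 = 0.510684.

0.5107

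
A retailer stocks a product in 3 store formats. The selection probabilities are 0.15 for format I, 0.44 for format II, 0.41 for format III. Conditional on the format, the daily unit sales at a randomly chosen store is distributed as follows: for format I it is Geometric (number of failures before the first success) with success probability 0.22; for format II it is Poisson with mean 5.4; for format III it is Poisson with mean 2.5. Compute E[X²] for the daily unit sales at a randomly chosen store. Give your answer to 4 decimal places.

23.0968

For each component E[X²] = Var + (mean)², giving I: 28.686; II: 34.56; III: 8.75.
Overall E[X²] = 0.15·28.686 + 0.44·34.56 + 0.41·8.75 = 23.0968.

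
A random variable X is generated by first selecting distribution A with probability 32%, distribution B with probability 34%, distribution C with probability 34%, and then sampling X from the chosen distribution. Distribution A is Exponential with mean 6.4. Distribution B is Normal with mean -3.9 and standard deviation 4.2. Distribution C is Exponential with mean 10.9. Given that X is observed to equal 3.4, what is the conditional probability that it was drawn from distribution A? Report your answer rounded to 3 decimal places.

0.495

Likelihoods f(3.4 | ·): A: 0.0918546; B: 0.0209732; C: 0.0671592.
Posterior ∝ prior × likelihood. Numerator for A: 0.32·0.0918546 = 0.0293935.
Normalizing constant: 0.32·0.0918546 + 0.34·0.0209732 + 0.34·0.0671592 = 0.0593585.
P(A | observation) = 0.0293935 / 0.0593585 = 0.495186.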